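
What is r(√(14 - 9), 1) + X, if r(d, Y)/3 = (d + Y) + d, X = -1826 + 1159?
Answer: -664 + 6*√5 ≈ -650.58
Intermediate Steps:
X = -667
r(d, Y) = 3*Y + 6*d (r(d, Y) = 3*((d + Y) + d) = 3*((Y + d) + d) = 3*(Y + 2*d) = 3*Y + 6*d)
r(√(14 - 9), 1) + X = (3*1 + 6*√(14 - 9)) - 667 = (3 + 6*√5) - 667 = -664 + 6*√5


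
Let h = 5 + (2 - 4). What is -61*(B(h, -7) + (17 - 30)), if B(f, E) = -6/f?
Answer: 915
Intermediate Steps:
h = 3 (h = 5 - 2 = 3)
-61*(B(h, -7) + (17 - 30)) = -61*(-6/3 + (17 - 30)) = -61*(-6*1/3 - 13) = -61*(-2 - 13) = -61*(-15) = 915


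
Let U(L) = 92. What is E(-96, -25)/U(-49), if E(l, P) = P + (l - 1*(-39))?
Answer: -41/46 ≈ -0.89130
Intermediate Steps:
E(l, P) = 39 + P + l (E(l, P) = P + (l + 39) = P + (39 + l) = 39 + P + l)
E(-96, -25)/U(-49) = (39 - 25 - 96)/92 = -82*1/92 = -41/46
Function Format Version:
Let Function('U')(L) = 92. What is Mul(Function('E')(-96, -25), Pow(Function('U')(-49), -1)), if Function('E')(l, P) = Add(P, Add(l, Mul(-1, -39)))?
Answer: Rational(-41, 46) ≈ -0.89130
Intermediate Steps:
Function('E')(l, P) = Add(39, P, l) (Function('E')(l, P) = Add(P, Add(l, 39)) = Add(P, Add(39, l)) = Add(39, P, l))
Mul(Function('E')(-96, -25), Pow(Function('U')(-49), -1)) = Mul(Add(39, -25, -96), Pow(92, -1)) = Mul(-82, Rational(1, 92)) = Rational(-41, 46)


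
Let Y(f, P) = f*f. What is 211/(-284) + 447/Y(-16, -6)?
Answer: 18233/18176 ≈ 1.0031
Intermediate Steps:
Y(f, P) = f**2
211/(-284) + 447/Y(-16, -6) = 211/(-284) + 447/((-16)**2) = 211*(-1/284) + 447/256 = -211/284 + 447*(1/256) = -211/284 + 447/256 = 18233/18176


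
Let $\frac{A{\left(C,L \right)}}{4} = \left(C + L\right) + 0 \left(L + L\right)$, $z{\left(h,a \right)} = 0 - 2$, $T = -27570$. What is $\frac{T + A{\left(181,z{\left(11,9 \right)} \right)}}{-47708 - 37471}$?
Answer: $\frac{26854}{85179} \approx 0.31527$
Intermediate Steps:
$z{\left(h,a \right)} = -2$
$A{\left(C,L \right)} = 4 C + 4 L$ ($A{\left(C,L \right)} = 4 \left(\left(C + L\right) + 0 \left(L + L\right)\right) = 4 \left(\left(C + L\right) + 0 \cdot 2 L\right) = 4 \left(\left(C + L\right) + 0\right) = 4 \left(C + L\right) = 4 C + 4 L$)
$\frac{T + A{\left(181,z{\left(11,9 \right)} \right)}}{-47708 - 37471} = \frac{-27570 + \left(4 \cdot 181 + 4 \left(-2\right)\right)}{-47708 - 37471} = \frac{-27570 + \left(724 - 8\right)}{-85179} = \left(-27570 + 716\right) \left(- \frac{1}{85179}\right) = \left(-26854\right) \left(- \frac{1}{85179}\right) = \frac{26854}{85179}$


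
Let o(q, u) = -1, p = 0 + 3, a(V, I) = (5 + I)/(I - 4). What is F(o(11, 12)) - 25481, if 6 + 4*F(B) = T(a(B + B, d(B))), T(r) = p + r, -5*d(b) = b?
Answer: -1936639/76 ≈ -25482.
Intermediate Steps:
d(b) = -b/5
a(V, I) = (5 + I)/(-4 + I)
p = 3
T(r) = 3 + r
F(B) = -¾ + (5 - B/5)/(4*(-4 - B/5)) (F(B) = -3/2 + (3 + (5 - B/5)/(-4 - B/5))/4 = -3/2 + (¾ + (5 - B/5)/(4*(-4 - B/5))) = -¾ + (5 - B/5)/(4*(-4 - B/5)))
F(o(11, 12)) - 25481 = (-85 - 2*(-1))/(4*(20 - 1)) - 25481 = (¼)*(-85 + 2)/19 - 25481 = (¼)*(1/19)*(-83) - 25481 = -83/76 - 25481 = -1936639/76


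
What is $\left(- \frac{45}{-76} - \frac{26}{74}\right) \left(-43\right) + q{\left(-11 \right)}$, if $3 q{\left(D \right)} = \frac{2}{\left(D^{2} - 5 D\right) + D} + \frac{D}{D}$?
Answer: $- \frac{13940341}{1391940} \approx -10.015$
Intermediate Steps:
$q{\left(D \right)} = \frac{1}{3} + \frac{2}{3 \left(D^{2} - 4 D\right)}$ ($q{\left(D \right)} = \frac{\frac{2}{\left(D^{2} - 5 D\right) + D} + \frac{D}{D}}{3} = \frac{\frac{2}{D^{2} - 4 D} + 1}{3} = \frac{1 + \frac{2}{D^{2} - 4 D}}{3} = \frac{1}{3} + \frac{2}{3 \left(D^{2} - 4 D\right)}$)
$\left(- \frac{45}{-76} - \frac{26}{74}\right) \left(-43\right) + q{\left(-11 \right)} = \left(- \frac{45}{-76} - \frac{26}{74}\right) \left(-43\right) + \frac{2 + \left(-11\right)^{2} - -44}{3 \left(-11\right) \left(-4 - 11\right)} = \left(\left(-45\right) \left(- \frac{1}{76}\right) - \frac{13}{37}\right) \left(-43\right) + \frac{1}{3} \left(- \frac{1}{11}\right) \frac{1}{-15} \left(2 + 121 + 44\right) = \left(\frac{45}{76} - \frac{13}{37}\right) \left(-43\right) + \frac{1}{3} \left(- \frac{1}{11}\right) \left(- \frac{1}{15}\right) 167 = \frac{677}{2812} \left(-43\right) + \frac{167}{495} = - \frac{29111}{2812} + \frac{167}{495} = - \frac{13940341}{1391940}$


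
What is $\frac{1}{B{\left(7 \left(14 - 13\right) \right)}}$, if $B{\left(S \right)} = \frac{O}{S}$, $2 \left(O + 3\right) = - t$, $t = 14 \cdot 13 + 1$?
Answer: $- \frac{2}{27} \approx -0.074074$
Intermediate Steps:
$t = 183$ ($t = 182 + 1 = 183$)
$O = - \frac{189}{2}$ ($O = -3 + \frac{\left(-1\right) 183}{2} = -3 + \frac{1}{2} \left(-183\right) = -3 - \frac{183}{2} = - \frac{189}{2} \approx -94.5$)
$B{\left(S \right)} = - \frac{189}{2 S}$
$\frac{1}{B{\left(7 \left(14 - 13\right) \right)}} = \frac{1}{\left(- \frac{189}{2}\right) \frac{1}{7 \left(14 - 13\right)}} = \frac{1}{\left(- \frac{189}{2}\right) \frac{1}{7 \cdot 1}} = \frac{1}{\left(- \frac{189}{2}\right) \frac{1}{7}} = \frac{1}{- \frac{27}{2}} = - \frac{2}{27}$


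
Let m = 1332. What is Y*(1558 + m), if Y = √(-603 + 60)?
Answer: 2890*I*√543 ≈ 67344.0*I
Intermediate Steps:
Y = I*√543 (Y = √(-543) = I*√543 ≈ 23.302*I)
Y*(1558 + m) = (I*√543)*(1558 + 1332) = (I*√543)*2890 = 2890*I*√543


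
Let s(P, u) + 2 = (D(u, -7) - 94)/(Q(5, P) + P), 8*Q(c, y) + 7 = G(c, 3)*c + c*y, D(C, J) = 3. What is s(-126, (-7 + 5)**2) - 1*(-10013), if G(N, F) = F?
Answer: 8159329/815 ≈ 10011.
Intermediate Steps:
Q(c, y) = -7/8 + 3*c/8 + c*y/8 (Q(c, y) = -7/8 + (3*c + c*y)/8 = -7/8 + (3*c/8 + c*y/8) = -7/8 + 3*c/8 + c*y/8)
s(P, u) = -2 - 91/(1 + 13*P/8) (s(P, u) = -2 + (3 - 94)/((-7/8 + (3/8)*5 + (1/8)*5*P) + P) = -2 - 91/((-7/8 + 15/8 + 5*P/8) + P) = -2 - 91/((1 + 5*P/8) + P) = -2 - 91/(1 + 13*P/8))
s(-126, (-7 + 5)**2) - 1*(-10013) = 2*(-372 - 13*(-126))/(8 + 13*(-126)) - 1*(-10013) = 2*(-372 + 1638)/(8 - 1638) + 10013 = 2*1266/(-1630) + 10013 = 2*(-1/1630)*1266 + 10013 = -1266/815 + 10013 = 8159329/815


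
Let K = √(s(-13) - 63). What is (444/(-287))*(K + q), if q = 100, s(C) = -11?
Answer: -44400/287 - 444*I*√74/287 ≈ -154.7 - 13.308*I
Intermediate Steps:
K = I*√74 (K = √(-11 - 63) = √(-74) = I*√74 ≈ 8.6023*I)
(444/(-287))*(K + q) = (444/(-287))*(I*√74 + 100) = (444*(-1/287))*(100 + I*√74) = -444*(100 + I*√74)/287 = -44400/287 - 444*I*√74/287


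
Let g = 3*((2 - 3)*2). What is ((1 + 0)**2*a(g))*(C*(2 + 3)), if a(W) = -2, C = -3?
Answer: 30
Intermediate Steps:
g = -6 (g = 3*(-1*2) = 3*(-2) = -6)
((1 + 0)**2*a(g))*(C*(2 + 3)) = ((1 + 0)**2*(-2))*(-3*(2 + 3)) = (1**2*(-2))*(-3*5) = (1*(-2))*(-15) = -2*(-15) = 30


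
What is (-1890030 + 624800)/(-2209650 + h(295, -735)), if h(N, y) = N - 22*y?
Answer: 253046/438637 ≈ 0.57689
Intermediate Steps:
(-1890030 + 624800)/(-2209650 + h(295, -735)) = (-1890030 + 624800)/(-2209650 + (295 - 22*(-735))) = -1265230/(-2209650 + (295 + 16170)) = -1265230/(-2209650 + 16465) = -1265230/(-2193185) = -1265230*(-1/2193185) = 253046/438637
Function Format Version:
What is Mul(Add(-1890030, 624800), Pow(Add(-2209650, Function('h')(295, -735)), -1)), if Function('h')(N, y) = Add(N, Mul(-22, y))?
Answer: Rational(253046, 438637) ≈ 0.57689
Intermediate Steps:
Mul(Add(-1890030, 624800), Pow(Add(-2209650, Function('h')(295, -735)), -1)) = Mul(Add(-1890030, 624800), Pow(Add(-2209650, Add(295, Mul(-22, -735))), -1)) = Mul(-1265230, Pow(Add(-2209650, Add(295, 16170)), -1)) = Mul(-1265230, Pow(Add(-2209650, 16465), -1)) = Mul(-1265230, Pow(-2193185, -1)) = Mul(-1265230, Rational(-1, 2193185)) = Rational(253046, 438637)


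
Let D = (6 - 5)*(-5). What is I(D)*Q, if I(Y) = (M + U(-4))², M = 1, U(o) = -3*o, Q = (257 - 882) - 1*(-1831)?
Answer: 203814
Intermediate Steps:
D = -5 (D = 1*(-5) = -5)
Q = 1206 (Q = -625 + 1831 = 1206)
I(Y) = 169 (I(Y) = (1 - 3*(-4))² = (1 + 12)² = 13² = 169)
I(D)*Q = 169*1206 = 203814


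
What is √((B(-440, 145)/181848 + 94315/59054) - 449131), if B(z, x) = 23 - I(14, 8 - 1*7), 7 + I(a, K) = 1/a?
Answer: I*√158621949178769082847181649/18792990636 ≈ 670.17*I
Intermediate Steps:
I(a, K) = -7 + 1/a
B(z, x) = 419/14 (B(z, x) = 23 - (-7 + 1/14) = 23 - 1*(-97/14) = 23 + 97/14 = 419/14)
√((B(-440, 145)/181848 + 94315/59054) - 449131) = √(((419/14)/181848 + 94315/59054) - 449131) = √(((419/14)*(1/181848) + 94315*(1/59054)) - 449131) = √((419/2545872 + 94315/59054) - 449131) = √(120069330653/75171962544 - 449131) = √(-33761938640018611/75171962544) = I*√158621949178769082847181649/18792990636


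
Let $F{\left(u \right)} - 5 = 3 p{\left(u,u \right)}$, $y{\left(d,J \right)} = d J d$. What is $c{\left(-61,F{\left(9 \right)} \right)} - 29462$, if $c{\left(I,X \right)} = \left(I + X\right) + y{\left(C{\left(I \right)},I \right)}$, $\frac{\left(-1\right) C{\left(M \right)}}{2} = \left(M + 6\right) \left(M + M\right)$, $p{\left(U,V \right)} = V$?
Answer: $-10985909891$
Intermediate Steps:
$C{\left(M \right)} = - 4 M \left(6 + M\right)$ ($C{\left(M \right)} = - 2 \left(M + 6\right) \left(M + M\right) = - 2 \left(6 + M\right) 2 M = - 2 \cdot 2 M \left(6 + M\right) = - 4 M \left(6 + M\right)$)
$y{\left(d,J \right)} = J d^{2}$ ($y{\left(d,J \right)} = J d d = J d^{2}$)
$F{\left(u \right)} = 5 + 3 u$
$c{\left(I,X \right)} = I + X + 16 I^{3} \left(6 + I\right)^{2}$ ($c{\left(I,X \right)} = \left(I + X\right) + I \left(- 4 I \left(6 + I\right)\right)^{2} = \left(I + X\right) + I 16 I^{2} \left(6 + I\right)^{2} = \left(I + X\right) + 16 I^{3} \left(6 + I\right)^{2} = I + X + 16 I^{3} \left(6 + I\right)^{2}$)
$c{\left(-61,F{\left(9 \right)} \right)} - 29462 = \left(-61 + \left(5 + 3 \cdot 9\right) + 16 \left(-61\right)^{3} \left(6 - 61\right)^{2}\right) - 29462 = \left(-61 + \left(5 + 27\right) + 16 \left(-226981\right) \left(-55\right)^{2}\right) - 29462 = \left(-61 + 32 + 16 \left(-226981\right) 3025\right) - 29462 = \left(-61 + 32 - 10985880400\right) - 29462 = -10985880429 - 29462 = -10985909891$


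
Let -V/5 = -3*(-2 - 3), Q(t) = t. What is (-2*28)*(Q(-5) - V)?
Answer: -3920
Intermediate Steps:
V = -75 (V = -(-15)*(-2 - 3) = -(-15)*(-5) = -5*15 = -75)
(-2*28)*(Q(-5) - V) = (-2*28)*(-5 - 1*(-75)) = -56*(-5 + 75) = -56*70 = -3920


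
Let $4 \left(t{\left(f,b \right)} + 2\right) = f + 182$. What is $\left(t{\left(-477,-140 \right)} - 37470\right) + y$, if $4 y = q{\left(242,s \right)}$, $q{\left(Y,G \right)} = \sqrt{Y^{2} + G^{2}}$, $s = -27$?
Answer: $- \frac{150183}{4} + \frac{\sqrt{59293}}{4} \approx -37485.0$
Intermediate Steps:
$q{\left(Y,G \right)} = \sqrt{G^{2} + Y^{2}}$
$t{\left(f,b \right)} = \frac{87}{2} + \frac{f}{4}$ ($t{\left(f,b \right)} = -2 + \frac{f + 182}{4} = -2 + \frac{182 + f}{4} = -2 + \left(\frac{91}{2} + \frac{f}{4}\right) = \frac{87}{2} + \frac{f}{4}$)
$y = \frac{\sqrt{59293}}{4}$ ($y = \frac{\sqrt{\left(-27\right)^{2} + 242^{2}}}{4} = \frac{\sqrt{729 + 58564}}{4} = \frac{\sqrt{59293}}{4} \approx 60.875$)
$\left(t{\left(-477,-140 \right)} - 37470\right) + y = \left(\left(\frac{87}{2} + \frac{1}{4} \left(-477\right)\right) - 37470\right) + \frac{\sqrt{59293}}{4} = \left(\left(\frac{87}{2} - \frac{477}{4}\right) - 37470\right) + \frac{\sqrt{59293}}{4} = \left(- \frac{303}{4} - 37470\right) + \frac{\sqrt{59293}}{4} = - \frac{150183}{4} + \frac{\sqrt{59293}}{4}$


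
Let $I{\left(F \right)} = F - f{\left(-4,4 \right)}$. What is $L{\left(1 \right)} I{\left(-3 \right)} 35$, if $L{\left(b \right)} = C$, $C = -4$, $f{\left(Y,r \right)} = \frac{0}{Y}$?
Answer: $420$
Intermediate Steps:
$f{\left(Y,r \right)} = 0$
$I{\left(F \right)} = F$ ($I{\left(F \right)} = F - 0 = F + 0 = F$)
$L{\left(b \right)} = -4$
$L{\left(1 \right)} I{\left(-3 \right)} 35 = \left(-4\right) \left(-3\right) 35 = 12 \cdot 35 = 420$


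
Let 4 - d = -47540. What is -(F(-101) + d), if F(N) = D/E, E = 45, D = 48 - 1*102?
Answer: -237714/5 ≈ -47543.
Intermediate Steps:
D = -54 (D = 48 - 102 = -54)
d = 47544 (d = 4 - 1*(-47540) = 4 + 47540 = 47544)
F(N) = -6/5 (F(N) = -54/45 = -54*1/45 = -6/5)
-(F(-101) + d) = -(-6/5 + 47544) = -1*237714/5 = -237714/5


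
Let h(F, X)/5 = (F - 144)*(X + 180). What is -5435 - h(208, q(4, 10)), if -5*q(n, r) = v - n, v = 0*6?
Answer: -63291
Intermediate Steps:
v = 0
q(n, r) = n/5 (q(n, r) = -(0 - n)/5 = -(-1)*n/5 = n/5)
h(F, X) = 5*(-144 + F)*(180 + X) (h(F, X) = 5*((F - 144)*(X + 180)) = 5*((-144 + F)*(180 + X)) = 5*(-144 + F)*(180 + X))
-5435 - h(208, q(4, 10)) = -5435 - (-129600 - 144*4 + 900*208 + 5*208*((⅕)*4)) = -5435 - (-129600 - 720*⅘ + 187200 + 5*208*(⅘)) = -5435 - (-129600 - 576 + 187200 + 832) = -5435 - 1*57856 = -5435 - 57856 = -63291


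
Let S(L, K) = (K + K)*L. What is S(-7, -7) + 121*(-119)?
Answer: -14301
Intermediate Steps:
S(L, K) = 2*K*L (S(L, K) = (2*K)*L = 2*K*L)
S(-7, -7) + 121*(-119) = 2*(-7)*(-7) + 121*(-119) = 98 - 14399 = -14301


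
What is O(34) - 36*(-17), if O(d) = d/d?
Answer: 613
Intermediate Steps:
O(d) = 1
O(34) - 36*(-17) = 1 - 36*(-17) = 1 + 612 = 613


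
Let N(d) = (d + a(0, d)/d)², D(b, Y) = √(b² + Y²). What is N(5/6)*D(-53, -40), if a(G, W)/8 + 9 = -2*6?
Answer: 36276529*√4409/900 ≈ 2.6764e+6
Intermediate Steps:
a(G, W) = -168 (a(G, W) = -72 + 8*(-2*6) = -72 + 8*(-12) = -72 - 96 = -168)
D(b, Y) = √(Y² + b²)
N(d) = (d - 168/d)²
N(5/6)*D(-53, -40) = ((-168 + (5/6)²)²/(5/6)²)*√((-40)² + (-53)²) = ((-168 + (5*(⅙))²)²/(5*(⅙))²)*√(1600 + 2809) = ((-168 + (⅚)²)²/(⅚)²)*√4409 = (36*(-168 + 25/36)²/25)*√4409 = (36*(-6023/36)²/25)*√4409 = ((36/25)*(36276529/1296))*√4409 = 36276529*√4409/900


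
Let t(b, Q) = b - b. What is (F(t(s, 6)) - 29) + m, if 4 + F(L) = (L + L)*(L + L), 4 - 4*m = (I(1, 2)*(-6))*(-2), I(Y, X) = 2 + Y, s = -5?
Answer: -41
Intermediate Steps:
t(b, Q) = 0
m = -8 (m = 1 - (2 + 1)*(-6)*(-2)/4 = 1 - 3*(-6)*(-2)/4 = 1 - (-9)*(-2)/2 = 1 - 1/4*36 = 1 - 9 = -8)
F(L) = -4 + 4*L**2 (F(L) = -4 + (L + L)*(L + L) = -4 + (2*L)*(2*L) = -4 + 4*L**2)
(F(t(s, 6)) - 29) + m = ((-4 + 4*0**2) - 29) - 8 = ((-4 + 4*0) - 29) - 8 = ((-4 + 0) - 29) - 8 = (-4 - 29) - 8 = -33 - 8 = -41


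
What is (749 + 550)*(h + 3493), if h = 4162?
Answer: 9943845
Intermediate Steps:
(749 + 550)*(h + 3493) = (749 + 550)*(4162 + 3493) = 1299*7655 = 9943845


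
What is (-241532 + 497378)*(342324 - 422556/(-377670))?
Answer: 5512881240326676/62945 ≈ 8.7583e+10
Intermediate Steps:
(-241532 + 497378)*(342324 - 422556/(-377670)) = 255846*(342324 - 422556*(-1/377670)) = 255846*(342324 + 70426/62945) = 255846*(21547654606/62945) = 5512881240326676/62945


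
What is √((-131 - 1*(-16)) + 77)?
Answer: I*√38 ≈ 6.1644*I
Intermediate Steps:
√((-131 - 1*(-16)) + 77) = √((-131 + 16) + 77) = √(-115 + 77) = √(-38) = I*√38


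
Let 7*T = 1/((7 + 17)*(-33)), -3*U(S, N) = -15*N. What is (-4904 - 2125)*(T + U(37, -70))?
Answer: 137768471/56 ≈ 2.4602e+6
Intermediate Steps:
U(S, N) = 5*N (U(S, N) = -(-5)*N = 5*N)
T = -1/5544 (T = 1/(7*(((7 + 17)*(-33)))) = 1/(7*((24*(-33)))) = (1/7)/(-792) = (1/7)*(-1/792) = -1/5544 ≈ -0.00018038)
(-4904 - 2125)*(T + U(37, -70)) = (-4904 - 2125)*(-1/5544 + 5*(-70)) = -7029*(-1/5544 - 350) = -7029*(-1940401/5544) = 137768471/56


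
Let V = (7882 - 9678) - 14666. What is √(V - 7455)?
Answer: I*√23917 ≈ 154.65*I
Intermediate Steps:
V = -16462 (V = -1796 - 14666 = -16462)
√(V - 7455) = √(-16462 - 7455) = √(-23917) = I*√23917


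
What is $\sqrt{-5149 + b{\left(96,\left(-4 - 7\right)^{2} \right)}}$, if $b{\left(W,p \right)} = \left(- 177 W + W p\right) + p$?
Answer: $102 i \approx 102.0 i$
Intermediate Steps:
$b{\left(W,p \right)} = p - 177 W + W p$
$\sqrt{-5149 + b{\left(96,\left(-4 - 7\right)^{2} \right)}} = \sqrt{-5149 + \left(\left(-4 - 7\right)^{2} - 16992 + 96 \left(-4 - 7\right)^{2}\right)} = \sqrt{-5149 + \left(\left(-11\right)^{2} - 16992 + 96 \left(-11\right)^{2}\right)} = \sqrt{-5149 + \left(121 - 16992 + 96 \cdot 121\right)} = \sqrt{-5149 + \left(121 - 16992 + 11616\right)} = \sqrt{-5149 - 5255} = \sqrt{-10404} = 102 i$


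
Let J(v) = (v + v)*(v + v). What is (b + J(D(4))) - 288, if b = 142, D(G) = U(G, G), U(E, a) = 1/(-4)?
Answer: -583/4 ≈ -145.75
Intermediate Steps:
U(E, a) = -1/4
D(G) = -1/4
J(v) = 4*v**2 (J(v) = (2*v)*(2*v) = 4*v**2)
(b + J(D(4))) - 288 = (142 + 4*(-1/4)**2) - 288 = (142 + 4*(1/16)) - 288 = (142 + 1/4) - 288 = 569/4 - 288 = -583/4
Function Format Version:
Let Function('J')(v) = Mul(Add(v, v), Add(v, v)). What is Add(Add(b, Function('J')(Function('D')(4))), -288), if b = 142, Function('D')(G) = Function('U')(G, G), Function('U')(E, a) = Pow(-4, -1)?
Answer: Rational(-583, 4) ≈ -145.75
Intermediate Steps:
Function('U')(E, a) = Rational(-1, 4)
Function('D')(G) = Rational(-1, 4)
Function('J')(v) = Mul(4, Pow(v, 2)) (Function('J')(v) = Mul(Mul(2, v), Mul(2, v)) = Mul(4, Pow(v, 2)))
Add(Add(b, Function('J')(Function('D')(4))), -288) = Add(Add(142, Mul(4, Pow(Rational(-1, 4), 2))), -288) = Add(Add(142, Mul(4, Rational(1, 16))), -288) = Add(Add(142, Rational(1, 4)), -288) = Add(Rational(569, 4), -288) = Rational(-583, 4)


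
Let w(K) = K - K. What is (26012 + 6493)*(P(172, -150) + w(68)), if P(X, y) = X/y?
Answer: -186362/5 ≈ -37272.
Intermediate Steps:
w(K) = 0
(26012 + 6493)*(P(172, -150) + w(68)) = (26012 + 6493)*(172/(-150) + 0) = 32505*(172*(-1/150) + 0) = 32505*(-86/75 + 0) = 32505*(-86/75) = -186362/5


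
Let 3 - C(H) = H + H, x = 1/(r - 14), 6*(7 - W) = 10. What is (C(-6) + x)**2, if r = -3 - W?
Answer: 1004004/4489 ≈ 223.66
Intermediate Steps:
W = 16/3 (W = 7 - 1/6*10 = 7 - 5/3 = 16/3 ≈ 5.3333)
r = -25/3 (r = -3 - 1*16/3 = -3 - 16/3 = -25/3 ≈ -8.3333)
x = -3/67 (x = 1/(-25/3 - 14) = 1/(-67/3) = -3/67 ≈ -0.044776)
C(H) = 3 - 2*H (C(H) = 3 - (H + H) = 3 - 2*H)
(C(-6) + x)**2 = ((3 - 2*(-6)) - 3/67)**2 = ((3 + 12) - 3/67)**2 = (15 - 3/67)**2 = (1002/67)**2 = 1004004/4489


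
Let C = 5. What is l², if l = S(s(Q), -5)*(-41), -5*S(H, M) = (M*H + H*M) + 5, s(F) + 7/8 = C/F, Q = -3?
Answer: 8958049/144 ≈ 62209.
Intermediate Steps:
s(F) = -7/8 + 5/F
S(H, M) = -1 - 2*H*M/5 (S(H, M) = -((M*H + H*M) + 5)/5 = -((H*M + H*M) + 5)/5 = -(2*H*M + 5)/5 = -(5 + 2*H*M)/5 = -1 - 2*H*M/5)
l = 2993/12 (l = (-1 - ⅖*(-7/8 + 5/(-3))*(-5))*(-41) = (-1 - ⅖*(-7/8 + 5*(-⅓))*(-5))*(-41) = (-1 - ⅖*(-7/8 - 5/3)*(-5))*(-41) = (-1 - ⅖*(-61/24)*(-5))*(-41) = (-1 - 61/12)*(-41) = -73/12*(-41) = 2993/12 ≈ 249.42)
l² = (2993/12)² = 8958049/144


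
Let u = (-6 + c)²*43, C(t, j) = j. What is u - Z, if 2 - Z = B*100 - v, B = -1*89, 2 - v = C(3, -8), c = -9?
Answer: 763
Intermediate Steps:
v = 10 (v = 2 - 1*(-8) = 2 + 8 = 10)
B = -89
Z = 8912 (Z = 2 - (-89*100 - 1*10) = 2 - (-8900 - 10) = 2 - 1*(-8910) = 2 + 8910 = 8912)
u = 9675 (u = (-6 - 9)²*43 = (-15)²*43 = 225*43 = 9675)
u - Z = 9675 - 1*8912 = 9675 - 8912 = 763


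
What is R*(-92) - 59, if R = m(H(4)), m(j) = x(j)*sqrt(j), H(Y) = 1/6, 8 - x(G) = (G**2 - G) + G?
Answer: -59 - 6601*sqrt(6)/54 ≈ -358.43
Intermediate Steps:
x(G) = 8 - G**2 (x(G) = 8 - ((G**2 - G) + G) = 8 - G**2)
H(Y) = 1/6
m(j) = sqrt(j)*(8 - j**2) (m(j) = (8 - j**2)*sqrt(j) = sqrt(j)*(8 - j**2))
R = 287*sqrt(6)/216 (R = sqrt(1/6)*(8 - (1/6)**2) = (sqrt(6)/6)*(8 - 1*1/36) = (sqrt(6)/6)*(8 - 1/36) = (sqrt(6)/6)*(287/36) = 287*sqrt(6)/216 ≈ 3.2546)
R*(-92) - 59 = (287*sqrt(6)/216)*(-92) - 59 = -6601*sqrt(6)/54 - 59 = -59 - 6601*sqrt(6)/54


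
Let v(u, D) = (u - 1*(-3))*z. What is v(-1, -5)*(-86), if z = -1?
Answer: 172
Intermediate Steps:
v(u, D) = -3 - u (v(u, D) = (u - 1*(-3))*(-1) = (u + 3)*(-1) = (3 + u)*(-1) = -3 - u)
v(-1, -5)*(-86) = (-3 - 1*(-1))*(-86) = (-3 + 1)*(-86) = -2*(-86) = 172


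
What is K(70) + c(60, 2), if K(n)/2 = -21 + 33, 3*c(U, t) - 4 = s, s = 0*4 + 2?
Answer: 26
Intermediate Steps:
s = 2 (s = 0 + 2 = 2)
c(U, t) = 2 (c(U, t) = 4/3 + (⅓)*2 = 4/3 + ⅔ = 2)
K(n) = 24 (K(n) = 2*(-21 + 33) = 2*12 = 24)
K(70) + c(60, 2) = 24 + 2 = 26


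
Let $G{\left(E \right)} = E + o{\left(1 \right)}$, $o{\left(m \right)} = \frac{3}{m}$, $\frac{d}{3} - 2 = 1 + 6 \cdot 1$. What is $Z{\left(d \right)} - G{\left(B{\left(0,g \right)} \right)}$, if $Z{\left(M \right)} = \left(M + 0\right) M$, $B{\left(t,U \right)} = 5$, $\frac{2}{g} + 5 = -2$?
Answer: $721$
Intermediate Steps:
$g = - \frac{2}{7}$ ($g = \frac{2}{-5 - 2} = \frac{2}{-7} = 2 \left(- \frac{1}{7}\right) = - \frac{2}{7} \approx -0.28571$)
$d = 27$ ($d = 6 + 3 \left(1 + 6 \cdot 1\right) = 6 + 3 \left(1 + 6\right) = 6 + 3 \cdot 7 = 6 + 21 = 27$)
$G{\left(E \right)} = 3 + E$ ($G{\left(E \right)} = E + \frac{3}{1} = E + 3 \cdot 1 = E + 3 = 3 + E$)
$Z{\left(M \right)} = M^{2}$ ($Z{\left(M \right)} = M M = M^{2}$)
$Z{\left(d \right)} - G{\left(B{\left(0,g \right)} \right)} = 27^{2} - \left(3 + 5\right) = 729 - 8 = 721$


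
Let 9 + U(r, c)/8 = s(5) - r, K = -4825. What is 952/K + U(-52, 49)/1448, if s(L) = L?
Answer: 59288/873325 ≈ 0.067888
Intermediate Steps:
U(r, c) = -32 - 8*r (U(r, c) = -72 + 8*(5 - r) = -72 + (40 - 8*r) = -32 - 8*r)
952/K + U(-52, 49)/1448 = 952/(-4825) + (-32 - 8*(-52))/1448 = 952*(-1/4825) + (-32 + 416)*(1/1448) = -952/4825 + 384*(1/1448) = -952/4825 + 48/181 = 59288/873325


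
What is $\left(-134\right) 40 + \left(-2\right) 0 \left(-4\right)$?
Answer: $-5360$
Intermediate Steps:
$\left(-134\right) 40 + \left(-2\right) 0 \left(-4\right) = -5360 + 0 \left(-4\right) = -5360 + 0 = -5360$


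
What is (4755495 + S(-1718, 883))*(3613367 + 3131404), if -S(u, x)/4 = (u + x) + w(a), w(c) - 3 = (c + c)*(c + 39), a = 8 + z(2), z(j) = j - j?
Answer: 32076883093365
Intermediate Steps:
z(j) = 0
a = 8 (a = 8 + 0 = 8)
w(c) = 3 + 2*c*(39 + c) (w(c) = 3 + (c + c)*(c + 39) = 3 + (2*c)*(39 + c) = 3 + 2*c*(39 + c))
S(u, x) = -3020 - 4*u - 4*x (S(u, x) = -4*((u + x) + (3 + 2*8² + 78*8)) = -4*((u + x) + (3 + 2*64 + 624)) = -4*((u + x) + (3 + 128 + 624)) = -4*((u + x) + 755) = -4*(755 + u + x) = -3020 - 4*u - 4*x)
(4755495 + S(-1718, 883))*(3613367 + 3131404) = (4755495 + (-3020 - 4*(-1718) - 4*883))*(3613367 + 3131404) = (4755495 + (-3020 + 6872 - 3532))*6744771 = (4755495 + 320)*6744771 = 4755815*6744771 = 32076883093365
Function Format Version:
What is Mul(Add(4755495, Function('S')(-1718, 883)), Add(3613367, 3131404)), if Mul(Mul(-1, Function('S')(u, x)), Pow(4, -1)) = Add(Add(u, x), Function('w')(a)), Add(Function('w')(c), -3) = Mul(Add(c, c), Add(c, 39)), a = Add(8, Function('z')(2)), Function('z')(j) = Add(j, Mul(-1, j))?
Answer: 32076883093365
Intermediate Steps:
Function('z')(j) = 0
a = 8 (a = Add(8, 0) = 8)
Function('w')(c) = Add(3, Mul(2, c, Add(39, c))) (Function('w')(c) = Add(3, Mul(Add(c, c), Add(c, 39))) = Add(3, Mul(Mul(2, c), Add(39, c))) = Add(3, Mul(2, c, Add(39, c))))
Function('S')(u, x) = Add(-3020, Mul(-4, u), Mul(-4, x)) (Function('S')(u, x) = Mul(-4, Add(Add(u, x), Add(3, Mul(2, Pow(8, 2)), Mul(78, 8)))) = Mul(-4, Add(Add(u, x), Add(3, Mul(2, 64), 624))) = Mul(-4, Add(Add(u, x), Add(3, 128, 624))) = Mul(-4, Add(Add(u, x), 755)) = Mul(-4, Add(755, u, x)) = Add(-3020, Mul(-4, u), Mul(-4, x)))
Mul(Add(4755495, Function('S')(-1718, 883)), Add(3613367, 3131404)) = Mul(Add(4755495, Add(-3020, Mul(-4, -1718), Mul(-4, 883))), Add(3613367, 3131404)) = Mul(Add(4755495, Add(-3020, 6872, -3532)), 6744771) = Mul(Add(4755495, 320), 6744771) = Mul(4755815, 6744771) = 32076883093365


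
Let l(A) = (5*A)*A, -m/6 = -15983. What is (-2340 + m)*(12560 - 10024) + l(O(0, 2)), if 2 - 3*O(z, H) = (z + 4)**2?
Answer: 2135368772/9 ≈ 2.3726e+8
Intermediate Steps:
m = 95898 (m = -6*(-15983) = 95898)
O(z, H) = 2/3 - (4 + z)**2/3 (O(z, H) = 2/3 - (z + 4)**2/3 = 2/3 - (4 + z)**2/3)
l(A) = 5*A**2
(-2340 + m)*(12560 - 10024) + l(O(0, 2)) = (-2340 + 95898)*(12560 - 10024) + 5*(2/3 - (4 + 0)**2/3)**2 = 93558*2536 + 5*(2/3 - 1/3*4**2)**2 = 237263088 + 5*(2/3 - 1/3*16)**2 = 237263088 + 5*(2/3 - 16/3)**2 = 237263088 + 5*(-14/3)**2 = 237263088 + 5*(196/9) = 237263088 + 980/9 = 2135368772/9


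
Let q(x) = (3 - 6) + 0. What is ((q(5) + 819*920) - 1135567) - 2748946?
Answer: -3131036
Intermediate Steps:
q(x) = -3 (q(x) = -3 + 0 = -3)
((q(5) + 819*920) - 1135567) - 2748946 = ((-3 + 819*920) - 1135567) - 2748946 = ((-3 + 753480) - 1135567) - 2748946 = (753477 - 1135567) - 2748946 = -382090 - 2748946 = -3131036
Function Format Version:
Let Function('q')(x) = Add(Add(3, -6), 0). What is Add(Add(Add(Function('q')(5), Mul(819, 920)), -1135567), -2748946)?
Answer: -3131036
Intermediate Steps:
Function('q')(x) = -3 (Function('q')(x) = Add(-3, 0) = -3)
Add(Add(Add(Function('q')(5), Mul(819, 920)), -1135567), -2748946) = Add(Add(Add(-3, Mul(819, 920)), -1135567), -2748946) = Add(Add(Add(-3, 753480), -1135567), -2748946) = Add(Add(753477, -1135567), -2748946) = Add(-382090, -2748946) = -3131036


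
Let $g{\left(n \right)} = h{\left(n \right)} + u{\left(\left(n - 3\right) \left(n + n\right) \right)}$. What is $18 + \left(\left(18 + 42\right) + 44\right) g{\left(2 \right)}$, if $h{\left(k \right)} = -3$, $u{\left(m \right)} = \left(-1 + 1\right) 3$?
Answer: $-294$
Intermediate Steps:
$u{\left(m \right)} = 0$ ($u{\left(m \right)} = 0 \cdot 3 = 0$)
$g{\left(n \right)} = -3$ ($g{\left(n \right)} = -3 + 0 = -3$)
$18 + \left(\left(18 + 42\right) + 44\right) g{\left(2 \right)} = 18 + \left(\left(18 + 42\right) + 44\right) \left(-3\right) = 18 + \left(60 + 44\right) \left(-3\right) = 18 + 104 \left(-3\right) = 18 - 312 = -294$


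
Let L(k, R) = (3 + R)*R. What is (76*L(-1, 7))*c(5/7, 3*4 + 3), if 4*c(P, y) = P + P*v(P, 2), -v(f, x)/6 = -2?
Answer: 12350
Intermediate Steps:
L(k, R) = R*(3 + R)
v(f, x) = 12 (v(f, x) = -6*(-2) = 12)
c(P, y) = 13*P/4 (c(P, y) = (P + P*12)/4 = (P + 12*P)/4 = (13*P)/4 = 13*P/4)
(76*L(-1, 7))*c(5/7, 3*4 + 3) = (76*(7*(3 + 7)))*(13*(5/7)/4) = (76*(7*10))*(13*(5*(⅐))/4) = (76*70)*((13/4)*(5/7)) = 5320*(65/28) = 12350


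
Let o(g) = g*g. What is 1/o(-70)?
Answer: 1/4900 ≈ 0.00020408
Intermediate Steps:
o(g) = g²
1/o(-70) = 1/((-70)²) = 1/4900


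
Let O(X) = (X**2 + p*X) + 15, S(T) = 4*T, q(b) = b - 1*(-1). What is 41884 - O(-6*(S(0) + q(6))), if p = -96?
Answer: 36073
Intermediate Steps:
q(b) = 1 + b (q(b) = b + 1 = 1 + b)
O(X) = 15 + X**2 - 96*X (O(X) = (X**2 - 96*X) + 15 = 15 + X**2 - 96*X)
41884 - O(-6*(S(0) + q(6))) = 41884 - (15 + (-6*(4*0 + (1 + 6)))**2 - (-576)*(4*0 + (1 + 6))) = 41884 - (15 + (-6*(0 + 7))**2 - (-576)*(0 + 7)) = 41884 - (15 + (-6*7)**2 - (-576)*7) = 41884 - (15 + (-42)**2 - 96*(-42)) = 41884 - (15 + 1764 + 4032) = 41884 - 1*5811 = 41884 - 5811 = 36073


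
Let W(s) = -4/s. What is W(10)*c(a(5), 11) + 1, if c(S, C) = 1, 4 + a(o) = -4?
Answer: ⅗ ≈ 0.60000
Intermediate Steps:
a(o) = -8 (a(o) = -4 - 4 = -8)
W(10)*c(a(5), 11) + 1 = -4/10*1 + 1 = -4*⅒*1 + 1 = -⅖*1 + 1 = -⅖ + 1 = ⅗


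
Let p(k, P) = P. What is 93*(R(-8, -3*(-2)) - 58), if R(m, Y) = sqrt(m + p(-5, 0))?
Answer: -5394 + 186*I*sqrt(2) ≈ -5394.0 + 263.04*I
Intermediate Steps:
R(m, Y) = sqrt(m) (R(m, Y) = sqrt(m + 0) = sqrt(m))
93*(R(-8, -3*(-2)) - 58) = 93*(sqrt(-8) - 58) = 93*(2*I*sqrt(2) - 58) = 93*(-58 + 2*I*sqrt(2)) = -5394 + 186*I*sqrt(2)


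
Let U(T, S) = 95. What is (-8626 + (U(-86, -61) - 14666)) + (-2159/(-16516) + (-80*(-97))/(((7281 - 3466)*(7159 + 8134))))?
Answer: -4470452382487755/192717920444 ≈ -23197.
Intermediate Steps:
(-8626 + (U(-86, -61) - 14666)) + (-2159/(-16516) + (-80*(-97))/(((7281 - 3466)*(7159 + 8134)))) = (-8626 + (95 - 14666)) + (-2159/(-16516) + (-80*(-97))/(((7281 - 3466)*(7159 + 8134)))) = (-8626 - 14571) + (-2159*(-1/16516) + 7760/((3815*15293))) = -23197 + (2159/16516 + 7760/58342795) = -23197 + (2159/16516 + 7760*(1/58342795)) = -23197 + (2159/16516 + 1552/11668559) = -23197 + 25218051713/192717920444 = -4470452382487755/192717920444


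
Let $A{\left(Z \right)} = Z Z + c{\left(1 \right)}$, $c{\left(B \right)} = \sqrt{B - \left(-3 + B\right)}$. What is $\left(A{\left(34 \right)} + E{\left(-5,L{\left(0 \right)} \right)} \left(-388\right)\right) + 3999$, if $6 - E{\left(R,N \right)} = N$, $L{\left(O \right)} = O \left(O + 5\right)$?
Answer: $2827 + \sqrt{3} \approx 2828.7$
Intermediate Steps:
$L{\left(O \right)} = O \left(5 + O\right)$
$c{\left(B \right)} = \sqrt{3}$
$E{\left(R,N \right)} = 6 - N$
$A{\left(Z \right)} = \sqrt{3} + Z^{2}$ ($A{\left(Z \right)} = Z Z + \sqrt{3} = Z^{2} + \sqrt{3} = \sqrt{3} + Z^{2}$)
$\left(A{\left(34 \right)} + E{\left(-5,L{\left(0 \right)} \right)} \left(-388\right)\right) + 3999 = \left(\left(\sqrt{3} + 34^{2}\right) + \left(6 - 0 \left(5 + 0\right)\right) \left(-388\right)\right) + 3999 = \left(\left(\sqrt{3} + 1156\right) + \left(6 - 0 \cdot 5\right) \left(-388\right)\right) + 3999 = \left(\left(1156 + \sqrt{3}\right) + \left(6 - 0\right) \left(-388\right)\right) + 3999 = \left(\left(1156 + \sqrt{3}\right) + \left(6 + 0\right) \left(-388\right)\right) + 3999 = \left(\left(1156 + \sqrt{3}\right) + 6 \left(-388\right)\right) + 3999 = \left(\left(1156 + \sqrt{3}\right) - 2328\right) + 3999 = \left(-1172 + \sqrt{3}\right) + 3999 = 2827 + \sqrt{3}$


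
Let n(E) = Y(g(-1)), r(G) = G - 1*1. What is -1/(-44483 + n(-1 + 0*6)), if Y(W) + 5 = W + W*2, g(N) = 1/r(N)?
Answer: 2/88979 ≈ 2.2477e-5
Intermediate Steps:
r(G) = -1 + G (r(G) = G - 1 = -1 + G)
g(N) = 1/(-1 + N)
Y(W) = -5 + 3*W (Y(W) = -5 + (W + W*2) = -5 + (W + 2*W) = -5 + 3*W)
n(E) = -13/2 (n(E) = -5 + 3/(-1 - 1) = -5 + 3/(-2) = -5 + 3*(-½) = -5 - 3/2 = -13/2)
-1/(-44483 + n(-1 + 0*6)) = -1/(-44483 - 13/2) = -1/(-88979/2) = -1*(-2/88979) = 2/88979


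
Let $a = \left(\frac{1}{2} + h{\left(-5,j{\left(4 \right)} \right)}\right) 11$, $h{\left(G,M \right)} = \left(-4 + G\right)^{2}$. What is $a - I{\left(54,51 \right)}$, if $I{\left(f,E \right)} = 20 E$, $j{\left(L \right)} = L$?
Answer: $- \frac{247}{2} \approx -123.5$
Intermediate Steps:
$a = \frac{1793}{2}$ ($a = \left(\frac{1}{2} + \left(-4 - 5\right)^{2}\right) 11 = \left(\frac{1}{2} + \left(-9\right)^{2}\right) 11 = \left(\frac{1}{2} + 81\right) 11 = \frac{163}{2} \cdot 11 = \frac{1793}{2} \approx 896.5$)
$a - I{\left(54,51 \right)} = \frac{1793}{2} - 20 \cdot 51 = \frac{1793}{2} - 1020 = - \frac{247}{2}$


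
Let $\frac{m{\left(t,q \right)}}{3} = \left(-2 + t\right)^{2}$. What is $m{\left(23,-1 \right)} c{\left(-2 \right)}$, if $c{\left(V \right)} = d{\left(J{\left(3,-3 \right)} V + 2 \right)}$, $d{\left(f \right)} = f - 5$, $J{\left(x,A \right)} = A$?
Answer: $3969$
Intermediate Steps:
$m{\left(t,q \right)} = 3 \left(-2 + t\right)^{2}$
$d{\left(f \right)} = -5 + f$
$c{\left(V \right)} = -3 - 3 V$ ($c{\left(V \right)} = -5 - \left(-2 + 3 V\right) = -3 - 3 V$)
$m{\left(23,-1 \right)} c{\left(-2 \right)} = 3 \left(-2 + 23\right)^{2} \left(-3 - -6\right) = 3 \cdot 21^{2} \left(-3 + 6\right) = 3 \cdot 441 \cdot 3 = 1323 \cdot 3 = 3969$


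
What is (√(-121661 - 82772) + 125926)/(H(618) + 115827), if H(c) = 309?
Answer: 62963/58068 + I*√204433/116136 ≈ 1.0843 + 0.0038932*I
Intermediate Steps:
(√(-121661 - 82772) + 125926)/(H(618) + 115827) = (√(-121661 - 82772) + 125926)/(309 + 115827) = (√(-204433) + 125926)/116136 = (I*√204433 + 125926)*(1/116136) = (125926 + I*√204433)*(1/116136) = 62963/58068 + I*√204433/116136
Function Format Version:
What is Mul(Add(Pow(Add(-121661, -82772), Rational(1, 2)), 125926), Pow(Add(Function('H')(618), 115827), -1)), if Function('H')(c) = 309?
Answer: Add(Rational(62963, 58068), Mul(Rational(1, 116136), I, Pow(204433, Rational(1, 2)))) ≈ Add(1.0843, Mul(0.0038932, I))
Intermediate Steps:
Mul(Add(Pow(Add(-121661, -82772), Rational(1, 2)), 125926), Pow(Add(Function('H')(618), 115827), -1)) = Mul(Add(Pow(Add(-121661, -82772), Rational(1, 2)), 125926), Pow(Add(309, 115827), -1)) = Mul(Add(Pow(-204433, Rational(1, 2)), 125926), Pow(116136, -1)) = Mul(Add(Mul(I, Pow(204433, Rational(1, 2))), 125926), Rational(1, 116136)) = Mul(Add(125926, Mul(I, Pow(204433, Rational(1, 2)))), Rational(1, 116136)) = Add(Rational(62963, 58068), Mul(Rational(1, 116136), I, Pow(204433, Rational(1, 2))))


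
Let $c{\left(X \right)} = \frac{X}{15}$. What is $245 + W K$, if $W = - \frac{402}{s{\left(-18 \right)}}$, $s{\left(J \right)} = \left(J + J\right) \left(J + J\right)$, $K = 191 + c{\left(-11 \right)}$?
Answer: $\frac{301291}{1620} \approx 185.98$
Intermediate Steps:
$c{\left(X \right)} = \frac{X}{15}$ ($c{\left(X \right)} = X \frac{1}{15} = \frac{X}{15}$)
$K = \frac{2854}{15}$ ($K = 191 + \frac{1}{15} \left(-11\right) = 191 - \frac{11}{15} = \frac{2854}{15} \approx 190.27$)
$s{\left(J \right)} = 4 J^{2}$ ($s{\left(J \right)} = 2 J 2 J = 4 J^{2}$)
$W = - \frac{67}{216}$ ($W = - \frac{402}{4 \left(-18\right)^{2}} = - \frac{402}{4 \cdot 324} = - \frac{402}{1296} = \left(-402\right) \frac{1}{1296} = - \frac{67}{216} \approx -0.31018$)
$245 + W K = 245 - \frac{95609}{1620} = \frac{301291}{1620}$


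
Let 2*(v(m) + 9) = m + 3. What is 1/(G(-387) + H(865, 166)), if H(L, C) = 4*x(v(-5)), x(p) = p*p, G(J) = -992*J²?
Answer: -1/148570448 ≈ -6.7308e-9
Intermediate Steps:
v(m) = -15/2 + m/2 (v(m) = -9 + (m + 3)/2 = -9 + (3 + m)/2 = -9 + (3/2 + m/2) = -15/2 + m/2)
x(p) = p²
H(L, C) = 400 (H(L, C) = 4*(-15/2 + (½)*(-5))² = 4*(-15/2 - 5/2)² = 4*(-10)² = 4*100 = 400)
1/(G(-387) + H(865, 166)) = 1/(-992*(-387)² + 400) = 1/(-992*149769 + 400) = 1/(-148570848 + 400) = 1/(-148570448) = -1/148570448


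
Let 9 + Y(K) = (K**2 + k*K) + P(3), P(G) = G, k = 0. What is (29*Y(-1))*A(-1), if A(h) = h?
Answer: 145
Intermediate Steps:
Y(K) = -6 + K**2 (Y(K) = -9 + ((K**2 + 0*K) + 3) = -9 + ((K**2 + 0) + 3) = -9 + (K**2 + 3) = -9 + (3 + K**2) = -6 + K**2)
(29*Y(-1))*A(-1) = (29*(-6 + (-1)**2))*(-1) = (29*(-6 + 1))*(-1) = (29*(-5))*(-1) = -145*(-1) = 145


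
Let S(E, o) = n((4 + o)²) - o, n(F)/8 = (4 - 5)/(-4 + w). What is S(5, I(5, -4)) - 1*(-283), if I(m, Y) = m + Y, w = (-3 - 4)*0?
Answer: 284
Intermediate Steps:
w = 0 (w = -7*0 = 0)
I(m, Y) = Y + m
n(F) = 2 (n(F) = 8*((4 - 5)/(-4 + 0)) = 8*(-1/(-4)) = 8*(-1*(-¼)) = 8*(¼) = 2)
S(E, o) = 2 - o
S(5, I(5, -4)) - 1*(-283) = (2 - (-4 + 5)) - 1*(-283) = (2 - 1*1) + 283 = (2 - 1) + 283 = 1 + 283 = 284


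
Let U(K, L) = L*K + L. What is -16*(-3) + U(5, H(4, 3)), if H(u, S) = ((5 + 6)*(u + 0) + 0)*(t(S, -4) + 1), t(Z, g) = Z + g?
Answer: 48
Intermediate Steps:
H(u, S) = 11*u*(-3 + S) (H(u, S) = ((5 + 6)*(u + 0) + 0)*((S - 4) + 1) = (11*u + 0)*((-4 + S) + 1) = (11*u)*(-3 + S) = 11*u*(-3 + S))
U(K, L) = L + K*L (U(K, L) = K*L + L = L + K*L)
-16*(-3) + U(5, H(4, 3)) = -16*(-3) + (11*4*(-3 + 3))*(1 + 5) = 48 + (11*4*0)*6 = 48 + 0*6 = 48 + 0 = 48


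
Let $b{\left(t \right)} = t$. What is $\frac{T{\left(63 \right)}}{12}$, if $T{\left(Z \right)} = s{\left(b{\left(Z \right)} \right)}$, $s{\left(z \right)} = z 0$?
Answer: $0$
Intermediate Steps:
$s{\left(z \right)} = 0$
$T{\left(Z \right)} = 0$
$\frac{T{\left(63 \right)}}{12} = \frac{0}{12} = 0 \cdot \frac{1}{12} = 0$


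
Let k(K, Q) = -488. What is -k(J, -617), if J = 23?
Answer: 488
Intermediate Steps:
-k(J, -617) = -1*(-488) = 488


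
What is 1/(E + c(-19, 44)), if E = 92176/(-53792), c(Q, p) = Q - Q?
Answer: -3362/5761 ≈ -0.58358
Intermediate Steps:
c(Q, p) = 0
E = -5761/3362 (E = 92176*(-1/53792) = -5761/3362 ≈ -1.7136)
1/(E + c(-19, 44)) = 1/(-5761/3362 + 0) = 1/(-5761/3362) = -3362/5761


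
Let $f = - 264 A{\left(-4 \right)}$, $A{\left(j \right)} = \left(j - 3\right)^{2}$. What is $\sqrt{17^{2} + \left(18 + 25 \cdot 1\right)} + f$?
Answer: $-12936 + 2 \sqrt{83} \approx -12918.0$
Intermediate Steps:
$A{\left(j \right)} = \left(-3 + j\right)^{2}$
$f = -12936$ ($f = - 264 \left(-3 - 4\right)^{2} = - 264 \left(-7\right)^{2} = \left(-264\right) 49 = -12936$)
$\sqrt{17^{2} + \left(18 + 25 \cdot 1\right)} + f = \sqrt{17^{2} + \left(18 + 25 \cdot 1\right)} - 12936 = \sqrt{289 + \left(18 + 25\right)} - 12936 = \sqrt{289 + 43} - 12936 = \sqrt{332} - 12936 = 2 \sqrt{83} - 12936 = -12936 + 2 \sqrt{83}$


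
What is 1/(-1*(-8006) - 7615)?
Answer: 1/391 ≈ 0.0025575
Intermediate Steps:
1/(-1*(-8006) - 7615) = 1/(8006 - 7615) = 1/391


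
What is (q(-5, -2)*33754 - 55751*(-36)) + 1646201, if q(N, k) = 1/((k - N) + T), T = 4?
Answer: 3658059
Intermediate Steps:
q(N, k) = 1/(4 + k - N) (q(N, k) = 1/((k - N) + 4) = 1/(4 + k - N))
(q(-5, -2)*33754 - 55751*(-36)) + 1646201 = (33754/(4 - 2 - 1*(-5)) - 55751*(-36)) + 1646201 = (33754/(4 - 2 + 5) + 2007036) + 1646201 = (33754/7 + 2007036) + 1646201 = ((⅐)*33754 + 2007036) + 1646201 = (4822 + 2007036) + 1646201 = 2011858 + 1646201 = 3658059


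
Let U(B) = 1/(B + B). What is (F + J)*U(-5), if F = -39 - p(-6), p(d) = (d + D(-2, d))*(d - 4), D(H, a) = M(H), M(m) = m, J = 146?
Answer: -27/10 ≈ -2.7000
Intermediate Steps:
U(B) = 1/(2*B)
D(H, a) = H
p(d) = (-4 + d)*(-2 + d) (p(d) = (d - 2)*(d - 4) = (-2 + d)*(-4 + d) = (-4 + d)*(-2 + d))
F = -119 (F = -39 - (8 + (-6)² - 6*(-6)) = -39 - (8 + 36 + 36) = -39 - 1*80 = -39 - 80 = -119)
(F + J)*U(-5) = (-119 + 146)*((½)/(-5)) = 27*((½)*(-⅕)) = 27*(-⅒) = -27/10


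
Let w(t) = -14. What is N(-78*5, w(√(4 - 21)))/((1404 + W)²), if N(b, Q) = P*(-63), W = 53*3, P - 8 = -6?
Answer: -14/271441 ≈ -5.1577e-5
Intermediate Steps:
P = 2 (P = 8 - 6 = 2)
W = 159
N(b, Q) = -126 (N(b, Q) = 2*(-63) = -126)
N(-78*5, w(√(4 - 21)))/((1404 + W)²) = -126/(1404 + 159)² = -126/(1563²) = -126/2442969 = -126*1/2442969 = -14/271441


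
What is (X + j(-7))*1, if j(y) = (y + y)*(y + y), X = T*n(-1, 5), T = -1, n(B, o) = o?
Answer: 191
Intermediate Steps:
X = -5 (X = -1*5 = -5)
j(y) = 4*y² (j(y) = (2*y)*(2*y) = 4*y²)
(X + j(-7))*1 = (-5 + 4*(-7)²)*1 = (-5 + 4*49)*1 = (-5 + 196)*1 = 191*1 = 191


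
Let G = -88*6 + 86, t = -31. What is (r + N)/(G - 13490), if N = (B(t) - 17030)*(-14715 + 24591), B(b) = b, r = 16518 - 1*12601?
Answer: 168490519/13932 ≈ 12094.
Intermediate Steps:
r = 3917 (r = 16518 - 12601 = 3917)
N = -168494436 (N = (-31 - 17030)*(-14715 + 24591) = -17061*9876 = -168494436)
G = -442 (G = -528 + 86 = -442)
(r + N)/(G - 13490) = (3917 - 168494436)/(-442 - 13490) = -168490519/(-13932) = -168490519*(-1/13932) = 168490519/13932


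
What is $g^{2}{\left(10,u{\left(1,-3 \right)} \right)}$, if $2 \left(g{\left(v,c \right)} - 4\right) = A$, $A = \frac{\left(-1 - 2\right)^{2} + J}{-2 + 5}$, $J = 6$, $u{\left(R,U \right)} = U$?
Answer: $\frac{169}{4} \approx 42.25$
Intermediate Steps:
$A = 5$ ($A = \frac{\left(-1 - 2\right)^{2} + 6}{-2 + 5} = \frac{\left(-3\right)^{2} + 6}{3} = \left(9 + 6\right) \frac{1}{3} = 15 \cdot \frac{1}{3} = 5$)
$g{\left(v,c \right)} = \frac{13}{2}$ ($g{\left(v,c \right)} = 4 + \frac{1}{2} \cdot 5 = 4 + \frac{5}{2} = \frac{13}{2}$)
$g^{2}{\left(10,u{\left(1,-3 \right)} \right)} = \left(\frac{13}{2}\right)^{2} = \frac{169}{4}$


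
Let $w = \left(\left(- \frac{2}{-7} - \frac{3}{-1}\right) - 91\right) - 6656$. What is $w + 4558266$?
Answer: $\frac{31860656}{7} \approx 4.5515 \cdot 10^{6}$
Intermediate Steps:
$w = - \frac{47206}{7}$ ($w = \left(\left(\left(-2\right) \left(- \frac{1}{7}\right) - -3\right) - 91\right) - 6656 = \left(\left(\frac{2}{7} + 3\right) - 91\right) - 6656 = \left(\frac{23}{7} - 91\right) - 6656 = - \frac{614}{7} - 6656 = - \frac{47206}{7} \approx -6743.7$)
$w + 4558266 = - \frac{47206}{7} + 4558266 = \frac{31860656}{7}$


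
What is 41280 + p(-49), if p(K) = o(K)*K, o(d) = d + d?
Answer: 46082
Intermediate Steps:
o(d) = 2*d
p(K) = 2*K² (p(K) = (2*K)*K = 2*K²)
41280 + p(-49) = 41280 + 2*(-49)² = 41280 + 2*2401 = 41280 + 4802 = 46082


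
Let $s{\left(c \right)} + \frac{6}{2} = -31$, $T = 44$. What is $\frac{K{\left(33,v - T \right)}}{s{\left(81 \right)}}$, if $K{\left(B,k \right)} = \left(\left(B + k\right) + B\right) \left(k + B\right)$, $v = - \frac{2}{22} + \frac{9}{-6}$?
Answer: $\frac{124373}{16456} \approx 7.5579$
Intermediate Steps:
$s{\left(c \right)} = -34$ ($s{\left(c \right)} = -3 - 31 = -34$)
$v = - \frac{35}{22}$ ($v = \left(-2\right) \frac{1}{22} + 9 \left(- \frac{1}{6}\right) = - \frac{1}{11} - \frac{3}{2} = - \frac{35}{22} \approx -1.5909$)
$K{\left(B,k \right)} = \left(B + k\right) \left(k + 2 B\right)$ ($K{\left(B,k \right)} = \left(k + 2 B\right) \left(B + k\right) = \left(B + k\right) \left(k + 2 B\right)$)
$\frac{K{\left(33,v - T \right)}}{s{\left(81 \right)}} = \frac{\left(- \frac{35}{22} - 44\right)^{2} + 2 \cdot 33^{2} + 3 \cdot 33 \left(- \frac{35}{22} - 44\right)}{-34} = \left(\left(- \frac{35}{22} - 44\right)^{2} + 2 \cdot 1089 + 3 \cdot 33 \left(- \frac{35}{22} - 44\right)\right) \left(- \frac{1}{34}\right) = \left(\left(- \frac{1003}{22}\right)^{2} + 2178 + 3 \cdot 33 \left(- \frac{1003}{22}\right)\right) \left(- \frac{1}{34}\right) = \left(\frac{1006009}{484} + 2178 - \frac{9027}{2}\right) \left(- \frac{1}{34}\right) = \left(- \frac{124373}{484}\right) \left(- \frac{1}{34}\right) = \frac{124373}{16456}$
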